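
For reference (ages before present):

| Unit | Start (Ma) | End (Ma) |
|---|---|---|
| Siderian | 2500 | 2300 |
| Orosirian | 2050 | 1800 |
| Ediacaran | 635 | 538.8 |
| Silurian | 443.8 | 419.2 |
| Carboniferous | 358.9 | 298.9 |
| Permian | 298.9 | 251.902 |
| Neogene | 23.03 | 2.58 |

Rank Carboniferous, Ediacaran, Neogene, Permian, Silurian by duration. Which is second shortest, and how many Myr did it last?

Silurian, 24.6 million years

Start − end for each: Carboniferous 358.9 − 298.9 = 60; Ediacaran 635 − 538.8 = 96.2; Neogene 23.03 − 2.58 = 20.45; Permian 298.9 − 251.902 = 46.998; Silurian 443.8 − 419.2 = 24.6.
Ranking these from shortest: Neogene < Silurian < Permian < Carboniferous < Ediacaran.
Position 2 in that ranking is Silurian, which lasted 24.6 Myr.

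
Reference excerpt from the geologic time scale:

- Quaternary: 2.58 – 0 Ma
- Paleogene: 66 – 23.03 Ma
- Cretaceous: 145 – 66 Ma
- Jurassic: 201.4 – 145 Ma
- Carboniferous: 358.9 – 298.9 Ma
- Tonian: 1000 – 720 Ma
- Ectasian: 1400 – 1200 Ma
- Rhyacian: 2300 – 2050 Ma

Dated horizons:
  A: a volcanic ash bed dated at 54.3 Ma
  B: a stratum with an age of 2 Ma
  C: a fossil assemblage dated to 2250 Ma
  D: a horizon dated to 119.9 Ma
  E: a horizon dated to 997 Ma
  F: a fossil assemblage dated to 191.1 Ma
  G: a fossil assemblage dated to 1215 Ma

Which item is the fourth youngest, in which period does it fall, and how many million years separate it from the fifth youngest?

Smaller Ma means younger, so youngest first: B 2 < A 54.3 < D 119.9 < F 191.1 < E 997 < G 1215 < C 2250.
Counting 4 along gives F (191.1 Ma); the excerpt puts that inside the Jurassic, 201.4–145 Ma.
Next in line is E (997 Ma), and 997 − 191.1 = 805.9 Myr.

F, in the Jurassic; 805.9 million years to E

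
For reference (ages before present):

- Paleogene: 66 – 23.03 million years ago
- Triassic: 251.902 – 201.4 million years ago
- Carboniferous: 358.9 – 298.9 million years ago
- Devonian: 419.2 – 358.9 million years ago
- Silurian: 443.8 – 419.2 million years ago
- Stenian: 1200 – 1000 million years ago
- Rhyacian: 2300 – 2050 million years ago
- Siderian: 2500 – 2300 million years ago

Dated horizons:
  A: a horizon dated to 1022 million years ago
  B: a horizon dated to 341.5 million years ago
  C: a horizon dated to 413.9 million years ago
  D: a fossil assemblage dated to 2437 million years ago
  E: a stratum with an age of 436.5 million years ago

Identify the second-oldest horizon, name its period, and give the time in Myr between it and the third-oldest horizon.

A, in the Stenian; 585.5 million years to E

Sorted oldest-first by Ma: D (2437), A (1022), E (436.5), C (413.9), B (341.5).
The second oldest is A at 1022 Ma, which lies in 1200–1000 Ma: the Stenian.
The third oldest is E at 436.5 Ma; separation = |1022 − 436.5| = 585.5 Myr.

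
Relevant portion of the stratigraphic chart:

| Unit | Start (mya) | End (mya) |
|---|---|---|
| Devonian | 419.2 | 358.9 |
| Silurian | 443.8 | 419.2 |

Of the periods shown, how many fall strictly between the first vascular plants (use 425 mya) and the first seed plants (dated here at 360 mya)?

0

Checking each listed span, none has both start < 425 Ma and end > 360 Ma — every period straddles one of the two dates or lies outside them — so the count is 0.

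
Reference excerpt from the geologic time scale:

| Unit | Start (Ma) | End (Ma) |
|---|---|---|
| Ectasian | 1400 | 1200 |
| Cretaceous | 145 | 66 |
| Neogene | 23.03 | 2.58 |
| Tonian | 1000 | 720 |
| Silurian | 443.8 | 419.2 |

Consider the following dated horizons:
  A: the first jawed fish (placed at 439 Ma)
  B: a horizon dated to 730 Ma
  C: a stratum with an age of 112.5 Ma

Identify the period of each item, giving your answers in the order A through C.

A: 439 Ma lies in 443.8–419.2 Ma, so Silurian.
B: 730 Ma lies in 1000–720 Ma, so Tonian.
C: 112.5 Ma lies in 145–66 Ma, so Cretaceous.

A — Silurian; B — Tonian; C — Cretaceous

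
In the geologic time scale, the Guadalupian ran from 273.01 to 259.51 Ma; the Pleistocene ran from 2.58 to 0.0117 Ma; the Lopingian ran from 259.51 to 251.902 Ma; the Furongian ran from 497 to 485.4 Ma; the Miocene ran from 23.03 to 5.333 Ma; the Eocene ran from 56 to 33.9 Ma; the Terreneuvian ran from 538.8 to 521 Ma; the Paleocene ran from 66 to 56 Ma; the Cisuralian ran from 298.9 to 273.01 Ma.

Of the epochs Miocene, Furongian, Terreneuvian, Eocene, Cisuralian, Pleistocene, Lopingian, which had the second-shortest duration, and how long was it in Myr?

Lopingian, 7.608 million years

Durations: Miocene 17.697; Furongian 11.6; Terreneuvian 17.8; Eocene 22.1; Cisuralian 25.89; Pleistocene 2.5683; Lopingian 7.608 Myr.
Sorted shortest-first: Pleistocene (2.5683), Lopingian (7.608), Furongian (11.6), Miocene (17.697), Terreneuvian (17.8), Eocene (22.1), Cisuralian (25.89).
The second shortest is Lopingian at 7.608 Myr.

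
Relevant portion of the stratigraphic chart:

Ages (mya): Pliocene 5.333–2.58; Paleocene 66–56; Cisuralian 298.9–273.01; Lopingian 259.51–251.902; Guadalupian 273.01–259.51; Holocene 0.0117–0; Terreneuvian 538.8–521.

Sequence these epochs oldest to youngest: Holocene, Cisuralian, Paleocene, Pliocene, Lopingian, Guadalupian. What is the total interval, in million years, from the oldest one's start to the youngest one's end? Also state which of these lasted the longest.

From the excerpt: Holocene 0.0117–0; Cisuralian 298.9–273.01; Paleocene 66–56; Pliocene 5.333–2.58; Lopingian 259.51–251.902; Guadalupian 273.01–259.51 (Ma).
Larger Ma is earlier, so the oldest is Cisuralian and the youngest is Holocene; oldest to youngest: Cisuralian, Guadalupian, Lopingian, Paleocene, Pliocene, Holocene.
Oldest start 298.9 minus youngest end 0 gives 298.9 Myr overall.
Individual lengths (start − end): Holocene 0.0117; Lopingian 7.608; Pliocene 2.753; Paleocene 10; Cisuralian 25.89; Guadalupian 13.5. The largest is Cisuralian at 25.89 Myr.

Cisuralian, Guadalupian, Lopingian, Paleocene, Pliocene, Holocene; total span 298.9 Myr; longest is Cisuralian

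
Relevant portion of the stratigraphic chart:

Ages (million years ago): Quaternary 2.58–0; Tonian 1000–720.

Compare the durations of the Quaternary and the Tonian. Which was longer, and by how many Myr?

Quaternary: 2.58 − 0 = 2.58 Myr.
Tonian: 1000 − 720 = 280 Myr.
Difference: 280 − 2.58 = 277.42 Myr, so the Tonian was longer.

Tonian, by 277.42 million years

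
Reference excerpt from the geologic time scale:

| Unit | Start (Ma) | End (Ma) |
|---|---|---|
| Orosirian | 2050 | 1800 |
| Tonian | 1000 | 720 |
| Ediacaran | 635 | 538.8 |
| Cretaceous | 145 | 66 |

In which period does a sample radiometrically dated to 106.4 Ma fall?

Cretaceous

106.4 Ma lies between 145 and 66 Ma, so it falls in the Cretaceous.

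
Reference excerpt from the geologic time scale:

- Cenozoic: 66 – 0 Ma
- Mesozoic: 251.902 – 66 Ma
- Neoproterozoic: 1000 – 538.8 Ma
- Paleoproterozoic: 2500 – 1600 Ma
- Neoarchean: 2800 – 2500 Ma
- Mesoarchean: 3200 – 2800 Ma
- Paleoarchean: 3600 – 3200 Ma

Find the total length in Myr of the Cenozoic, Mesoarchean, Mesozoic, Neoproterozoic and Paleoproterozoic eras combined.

Duration is start − end for each: (66 − 0) + (3200 − 2800) + (251.902 − 66) + (1000 − 538.8) + (2500 − 1600).
That is 66 + 400 + 185.902 + 461.2 + 900, which totals 2013.102 million years.

2013.102 million years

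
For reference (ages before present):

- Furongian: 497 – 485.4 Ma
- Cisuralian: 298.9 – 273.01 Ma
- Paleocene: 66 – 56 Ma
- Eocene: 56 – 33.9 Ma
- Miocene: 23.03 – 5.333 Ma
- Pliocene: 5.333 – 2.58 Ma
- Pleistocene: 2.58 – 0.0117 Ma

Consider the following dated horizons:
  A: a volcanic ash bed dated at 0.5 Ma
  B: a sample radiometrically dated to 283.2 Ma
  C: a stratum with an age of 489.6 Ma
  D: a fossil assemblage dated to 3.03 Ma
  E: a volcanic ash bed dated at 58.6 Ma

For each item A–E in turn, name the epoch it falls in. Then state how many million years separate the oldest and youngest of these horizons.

A — Pleistocene; B — Cisuralian; C — Furongian; D — Pliocene; E — Paleocene; span 489.1 million years

Match each age against the start–end ranges in the excerpt: A = 0.5 Ma → Pleistocene (2.58–0.0117); B = 283.2 Ma → Cisuralian (298.9–273.01); C = 489.6 Ma → Furongian (497–485.4); D = 3.03 Ma → Pliocene (5.333–2.58); E = 58.6 Ma → Paleocene (66–56).
The largest age is 489.6 Ma and the smallest is 0.5 Ma; their difference is 489.1 Myr.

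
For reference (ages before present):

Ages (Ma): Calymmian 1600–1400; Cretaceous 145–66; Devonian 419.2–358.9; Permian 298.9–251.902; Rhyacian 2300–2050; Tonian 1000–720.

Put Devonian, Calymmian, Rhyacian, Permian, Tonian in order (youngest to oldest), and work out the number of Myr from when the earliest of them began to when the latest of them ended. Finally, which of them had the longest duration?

From the excerpt: Devonian 419.2–358.9; Calymmian 1600–1400; Rhyacian 2300–2050; Permian 298.9–251.902; Tonian 1000–720 (Ma).
Larger Ma is earlier, so the oldest is Rhyacian and the youngest is Permian; youngest to oldest: Permian, Devonian, Tonian, Calymmian, Rhyacian.
Oldest start 2300 minus youngest end 251.902 gives 2048.098 Myr overall.
Individual lengths (start − end): Devonian 60.3; Tonian 280; Rhyacian 250; Calymmian 200; Permian 46.998. The largest is Tonian at 280 Myr.

Permian, Devonian, Tonian, Calymmian, Rhyacian; total span 2048.098 Myr; longest is Tonian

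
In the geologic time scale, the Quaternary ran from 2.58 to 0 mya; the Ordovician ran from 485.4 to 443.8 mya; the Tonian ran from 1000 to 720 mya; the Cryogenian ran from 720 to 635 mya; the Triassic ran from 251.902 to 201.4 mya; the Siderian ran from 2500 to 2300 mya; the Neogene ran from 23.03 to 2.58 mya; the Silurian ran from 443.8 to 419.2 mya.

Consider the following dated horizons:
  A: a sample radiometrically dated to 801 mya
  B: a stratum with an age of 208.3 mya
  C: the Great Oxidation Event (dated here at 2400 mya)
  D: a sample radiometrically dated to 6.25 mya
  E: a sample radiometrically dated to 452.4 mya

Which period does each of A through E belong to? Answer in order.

A — Tonian; B — Triassic; C — Siderian; D — Neogene; E — Ordovician

Match each age against the start–end ranges in the excerpt: A = 801 Ma → Tonian (1000–720); B = 208.3 Ma → Triassic (251.902–201.4); C = 2400 Ma → Siderian (2500–2300); D = 6.25 Ma → Neogene (23.03–2.58); E = 452.4 Ma → Ordovician (485.4–443.8).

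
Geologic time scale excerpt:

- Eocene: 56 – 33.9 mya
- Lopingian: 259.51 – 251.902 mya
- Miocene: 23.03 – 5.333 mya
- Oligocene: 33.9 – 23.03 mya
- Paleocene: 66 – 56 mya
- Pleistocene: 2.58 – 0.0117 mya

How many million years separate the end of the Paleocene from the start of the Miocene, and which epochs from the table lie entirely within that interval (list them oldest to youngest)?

The Paleocene closes at 56 Ma and the Miocene opens at 23.03 Ma, so the interval is 56 − 23.03 = 32.97 Myr.
An epoch fits inside if it starts at or after 56 Ma and ends at or before 23.03 Ma; oldest first that gives Eocene, Oligocene.

32.97 million years; Eocene, Oligocene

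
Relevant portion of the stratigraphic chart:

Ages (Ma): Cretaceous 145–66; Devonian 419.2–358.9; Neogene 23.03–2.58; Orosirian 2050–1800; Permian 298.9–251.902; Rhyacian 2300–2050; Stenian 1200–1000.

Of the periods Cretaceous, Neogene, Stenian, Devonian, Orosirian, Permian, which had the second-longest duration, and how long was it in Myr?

Stenian, 200 million years

Durations: Cretaceous 79; Neogene 20.45; Stenian 200; Devonian 60.3; Orosirian 250; Permian 46.998 Myr.
Sorted longest-first: Orosirian (250), Stenian (200), Cretaceous (79), Devonian (60.3), Permian (46.998), Neogene (20.45).
The second longest is Stenian at 200 Myr.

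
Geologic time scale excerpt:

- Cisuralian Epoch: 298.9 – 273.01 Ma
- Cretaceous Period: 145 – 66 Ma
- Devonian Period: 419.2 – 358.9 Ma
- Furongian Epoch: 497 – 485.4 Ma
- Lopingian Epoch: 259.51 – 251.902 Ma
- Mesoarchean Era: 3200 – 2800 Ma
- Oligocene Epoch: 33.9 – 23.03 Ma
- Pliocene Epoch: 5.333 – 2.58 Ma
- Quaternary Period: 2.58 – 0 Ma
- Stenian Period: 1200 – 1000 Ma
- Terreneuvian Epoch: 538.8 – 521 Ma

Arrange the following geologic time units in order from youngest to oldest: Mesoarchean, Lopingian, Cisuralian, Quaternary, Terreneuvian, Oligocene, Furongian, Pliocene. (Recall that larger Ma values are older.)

Read off each span (Ma): Mesoarchean 3200–2800; Lopingian 259.51–251.902; Cisuralian 298.9–273.01; Quaternary 2.58–0; Terreneuvian 538.8–521; Oligocene 33.9–23.03; Furongian 497–485.4; Pliocene 5.333–2.58.
Larger Ma is older, so oldest→youngest is Mesoarchean, Terreneuvian, Furongian, Cisuralian, Lopingian, Oligocene, Pliocene, Quaternary; reverse it for youngest→oldest.

Quaternary → Pliocene → Oligocene → Lopingian → Cisuralian → Furongian → Terreneuvian → Mesoarchean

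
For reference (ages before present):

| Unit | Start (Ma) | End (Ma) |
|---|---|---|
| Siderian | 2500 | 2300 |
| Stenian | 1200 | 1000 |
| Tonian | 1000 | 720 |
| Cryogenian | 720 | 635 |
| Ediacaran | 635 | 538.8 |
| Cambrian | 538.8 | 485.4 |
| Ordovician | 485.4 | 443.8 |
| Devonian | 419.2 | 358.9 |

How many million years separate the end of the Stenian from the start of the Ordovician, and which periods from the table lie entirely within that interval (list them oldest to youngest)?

End of Stenian = 1000 Ma; start of Ordovician = 485.4 Ma.
Gap = 1000 − 485.4 = 514.6 Myr.
Periods wholly inside 1000–485.4 Ma: Tonian (1000–720), Cryogenian (720–635), Ediacaran (635–538.8), Cambrian (538.8–485.4).

514.6 million years; Tonian, Cryogenian, Ediacaran, Cambrian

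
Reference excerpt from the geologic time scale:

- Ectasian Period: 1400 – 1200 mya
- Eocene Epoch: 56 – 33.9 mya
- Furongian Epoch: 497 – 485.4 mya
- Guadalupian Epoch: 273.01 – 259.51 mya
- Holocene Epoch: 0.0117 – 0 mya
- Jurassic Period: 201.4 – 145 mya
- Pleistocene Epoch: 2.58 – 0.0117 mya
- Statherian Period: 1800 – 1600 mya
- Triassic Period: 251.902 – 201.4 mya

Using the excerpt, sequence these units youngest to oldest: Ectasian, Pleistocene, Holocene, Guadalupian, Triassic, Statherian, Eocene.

Read off each span (Ma): Ectasian 1400–1200; Pleistocene 2.58–0.0117; Holocene 0.0117–0; Guadalupian 273.01–259.51; Triassic 251.902–201.4; Statherian 1800–1600; Eocene 56–33.9.
Larger Ma is older, so oldest→youngest is Statherian, Ectasian, Guadalupian, Triassic, Eocene, Pleistocene, Holocene; reverse it for youngest→oldest.

Holocene, Pleistocene, Eocene, Triassic, Guadalupian, Ectasian, Statherian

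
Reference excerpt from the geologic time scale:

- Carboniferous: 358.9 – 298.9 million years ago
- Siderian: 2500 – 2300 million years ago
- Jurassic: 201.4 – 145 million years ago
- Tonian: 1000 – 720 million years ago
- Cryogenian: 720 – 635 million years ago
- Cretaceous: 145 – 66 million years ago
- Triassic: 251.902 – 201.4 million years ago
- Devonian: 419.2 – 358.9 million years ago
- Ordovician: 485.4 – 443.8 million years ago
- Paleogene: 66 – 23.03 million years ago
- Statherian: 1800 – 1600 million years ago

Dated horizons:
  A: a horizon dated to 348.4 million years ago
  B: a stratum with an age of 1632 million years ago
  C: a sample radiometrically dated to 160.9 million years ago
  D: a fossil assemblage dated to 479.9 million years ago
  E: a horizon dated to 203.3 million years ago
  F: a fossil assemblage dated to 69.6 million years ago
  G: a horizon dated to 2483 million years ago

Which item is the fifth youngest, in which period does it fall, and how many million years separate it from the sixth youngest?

Smaller Ma means younger, so youngest first: F 69.6 < C 160.9 < E 203.3 < A 348.4 < D 479.9 < B 1632 < G 2483.
Counting 5 along gives D (479.9 Ma); the excerpt puts that inside the Ordovician, 485.4–443.8 Ma.
Next in line is B (1632 Ma), and 1632 − 479.9 = 1152.1 Myr.

D, in the Ordovician; 1152.1 million years to B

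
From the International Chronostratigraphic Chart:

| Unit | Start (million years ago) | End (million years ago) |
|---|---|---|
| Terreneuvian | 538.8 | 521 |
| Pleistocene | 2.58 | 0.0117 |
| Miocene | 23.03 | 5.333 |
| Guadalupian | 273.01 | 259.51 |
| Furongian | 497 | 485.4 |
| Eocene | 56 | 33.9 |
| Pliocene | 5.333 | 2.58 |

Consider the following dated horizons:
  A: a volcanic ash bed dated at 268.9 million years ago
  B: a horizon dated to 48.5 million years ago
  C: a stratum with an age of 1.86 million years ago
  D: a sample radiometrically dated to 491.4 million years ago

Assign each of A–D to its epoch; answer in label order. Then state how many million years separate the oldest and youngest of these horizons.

A — Guadalupian; B — Eocene; C — Pleistocene; D — Furongian; span 489.54 million years

Match each age against the start–end ranges in the excerpt: A = 268.9 Ma → Guadalupian (273.01–259.51); B = 48.5 Ma → Eocene (56–33.9); C = 1.86 Ma → Pleistocene (2.58–0.0117); D = 491.4 Ma → Furongian (497–485.4).
The largest age is 491.4 Ma and the smallest is 1.86 Ma; their difference is 489.54 Myr.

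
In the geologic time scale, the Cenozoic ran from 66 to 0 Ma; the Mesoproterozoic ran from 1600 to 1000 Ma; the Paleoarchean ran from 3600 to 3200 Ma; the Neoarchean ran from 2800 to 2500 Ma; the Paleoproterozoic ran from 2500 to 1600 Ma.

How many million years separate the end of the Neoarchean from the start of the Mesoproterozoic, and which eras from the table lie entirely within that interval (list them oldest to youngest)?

900 million years; Paleoproterozoic

The Neoarchean closes at 2500 Ma and the Mesoproterozoic opens at 1600 Ma, so the interval is 2500 − 1600 = 900 Myr.
An era fits inside if it starts at or after 2500 Ma and ends at or before 1600 Ma; oldest first that gives Paleoproterozoic.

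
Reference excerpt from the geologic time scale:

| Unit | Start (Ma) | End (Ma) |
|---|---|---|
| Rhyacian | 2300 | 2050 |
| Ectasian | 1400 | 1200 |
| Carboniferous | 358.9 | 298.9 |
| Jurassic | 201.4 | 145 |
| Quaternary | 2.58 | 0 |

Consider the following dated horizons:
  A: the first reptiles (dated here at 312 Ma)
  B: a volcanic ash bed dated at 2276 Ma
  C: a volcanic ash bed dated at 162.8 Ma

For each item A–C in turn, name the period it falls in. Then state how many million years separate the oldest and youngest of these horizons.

A — Carboniferous; B — Rhyacian; C — Jurassic; span 2113.2 million years

A: 312 Ma lies in 358.9–298.9 Ma, so Carboniferous.
B: 2276 Ma lies in 2300–2050 Ma, so Rhyacian.
C: 162.8 Ma lies in 201.4–145 Ma, so Jurassic.
Oldest = 2276 Ma, youngest = 162.8 Ma → span 2113.2 Myr.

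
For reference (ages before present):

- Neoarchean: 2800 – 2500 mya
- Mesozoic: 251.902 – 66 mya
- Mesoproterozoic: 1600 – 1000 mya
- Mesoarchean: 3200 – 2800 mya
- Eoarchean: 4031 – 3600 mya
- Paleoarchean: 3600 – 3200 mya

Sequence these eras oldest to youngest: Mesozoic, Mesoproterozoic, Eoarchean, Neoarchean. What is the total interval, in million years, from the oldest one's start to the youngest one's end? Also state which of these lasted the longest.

Eoarchean, Neoarchean, Mesoproterozoic, Mesozoic; total span 3965 Myr; longest is Mesoproterozoic

Start ages (Ma): Eoarchean 4031, Neoarchean 2800, Mesoproterozoic 1600, Mesozoic 251.902.
Ordered oldest to youngest: Eoarchean, Neoarchean, Mesoproterozoic, Mesozoic.
Span = 4031 − 66 = 3965 Myr.
Durations: Eoarchean 431, Neoarchean 300, Mesozoic 185.902, Mesoproterozoic 600 → longest is Mesoproterozoic (600 Myr).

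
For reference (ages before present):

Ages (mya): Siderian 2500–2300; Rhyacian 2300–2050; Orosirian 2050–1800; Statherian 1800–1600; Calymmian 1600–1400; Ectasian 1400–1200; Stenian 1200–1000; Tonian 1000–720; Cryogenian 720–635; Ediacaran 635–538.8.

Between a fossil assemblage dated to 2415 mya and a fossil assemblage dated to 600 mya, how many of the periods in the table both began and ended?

8

2415 Ma sits inside the Siderian (2500–2300) and 600 Ma inside the Ediacaran (635–538.8); neither of those is wholly between the two dates.
The listed periods lying completely between them are Rhyacian, Orosirian, Statherian, Calymmian, Ectasian, Stenian, Tonian, Cryogenian — 8 in all.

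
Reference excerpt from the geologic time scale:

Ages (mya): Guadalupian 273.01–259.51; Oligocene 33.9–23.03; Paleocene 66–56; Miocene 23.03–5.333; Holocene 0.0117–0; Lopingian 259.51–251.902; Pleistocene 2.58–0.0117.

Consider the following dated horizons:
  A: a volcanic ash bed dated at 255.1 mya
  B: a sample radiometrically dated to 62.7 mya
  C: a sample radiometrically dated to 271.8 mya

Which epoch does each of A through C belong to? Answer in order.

A — Lopingian; B — Paleocene; C — Guadalupian

A: 255.1 Ma lies in 259.51–251.902 Ma, so Lopingian.
B: 62.7 Ma lies in 66–56 Ma, so Paleocene.
C: 271.8 Ma lies in 273.01–259.51 Ma, so Guadalupian.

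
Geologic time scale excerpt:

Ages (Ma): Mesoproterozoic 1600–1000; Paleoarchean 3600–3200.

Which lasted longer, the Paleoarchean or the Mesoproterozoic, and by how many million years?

Paleoarchean: 3600 − 3200 = 400 Myr.
Mesoproterozoic: 1600 − 1000 = 600 Myr.
Difference: 600 − 400 = 200 Myr, so the Mesoproterozoic was longer.

Mesoproterozoic, by 200 million years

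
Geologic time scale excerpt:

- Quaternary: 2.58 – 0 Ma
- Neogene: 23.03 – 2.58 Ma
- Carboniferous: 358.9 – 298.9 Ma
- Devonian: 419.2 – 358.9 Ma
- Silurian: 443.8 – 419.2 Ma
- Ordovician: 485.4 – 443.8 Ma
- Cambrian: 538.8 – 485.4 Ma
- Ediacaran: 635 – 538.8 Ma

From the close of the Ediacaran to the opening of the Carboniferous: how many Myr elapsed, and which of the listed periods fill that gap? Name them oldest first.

End of Ediacaran = 538.8 Ma; start of Carboniferous = 358.9 Ma.
Gap = 538.8 − 358.9 = 179.9 Myr.
Periods wholly inside 538.8–358.9 Ma: Cambrian (538.8–485.4), Ordovician (485.4–443.8), Silurian (443.8–419.2), Devonian (419.2–358.9).

179.9 million years; Cambrian, Ordovician, Silurian, Devonian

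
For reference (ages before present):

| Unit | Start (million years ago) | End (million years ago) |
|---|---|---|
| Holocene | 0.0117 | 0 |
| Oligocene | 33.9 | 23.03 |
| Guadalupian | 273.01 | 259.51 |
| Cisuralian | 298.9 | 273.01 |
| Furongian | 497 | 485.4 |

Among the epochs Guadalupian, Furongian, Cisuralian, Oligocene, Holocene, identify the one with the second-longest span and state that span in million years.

Guadalupian, 13.5 million years

Start − end for each: Guadalupian 273.01 − 259.51 = 13.5; Furongian 497 − 485.4 = 11.6; Cisuralian 298.9 − 273.01 = 25.89; Oligocene 33.9 − 23.03 = 10.87; Holocene 0.0117 − 0 = 0.0117.
Ranking these from longest: Cisuralian > Guadalupian > Furongian > Oligocene > Holocene.
Position 2 in that ranking is Guadalupian, which lasted 13.5 Myr.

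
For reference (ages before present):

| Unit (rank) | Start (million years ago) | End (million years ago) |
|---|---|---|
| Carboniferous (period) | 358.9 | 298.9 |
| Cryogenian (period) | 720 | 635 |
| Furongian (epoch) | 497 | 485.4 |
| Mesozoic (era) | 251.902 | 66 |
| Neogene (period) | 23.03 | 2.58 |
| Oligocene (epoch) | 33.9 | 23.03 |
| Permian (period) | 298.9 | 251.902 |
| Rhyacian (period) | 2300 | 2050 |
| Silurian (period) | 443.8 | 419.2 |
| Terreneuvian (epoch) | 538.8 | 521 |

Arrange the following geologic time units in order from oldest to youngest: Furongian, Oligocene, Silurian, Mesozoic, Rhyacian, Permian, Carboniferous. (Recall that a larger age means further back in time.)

Read off each span (Ma): Furongian 497–485.4; Oligocene 33.9–23.03; Silurian 443.8–419.2; Mesozoic 251.902–66; Rhyacian 2300–2050; Permian 298.9–251.902; Carboniferous 358.9–298.9.
Larger Ma is older, so oldest→youngest is Rhyacian, Furongian, Silurian, Carboniferous, Permian, Mesozoic, Oligocene.

Rhyacian, Furongian, Silurian, Carboniferous, Permian, Mesozoic, Oligocene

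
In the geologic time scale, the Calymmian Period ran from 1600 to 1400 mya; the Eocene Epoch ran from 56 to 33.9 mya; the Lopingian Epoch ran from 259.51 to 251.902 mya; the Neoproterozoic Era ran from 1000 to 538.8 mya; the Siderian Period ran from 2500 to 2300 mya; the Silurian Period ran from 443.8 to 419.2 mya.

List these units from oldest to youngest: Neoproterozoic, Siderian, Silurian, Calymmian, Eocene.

Sorting by start age (descending Ma, since larger Ma = older): Siderian start 2500, Calymmian start 1600, Neoproterozoic start 1000, Silurian start 443.8, Eocene start 56.

Siderian, then Calymmian, then Neoproterozoic, then Silurian, then Eocene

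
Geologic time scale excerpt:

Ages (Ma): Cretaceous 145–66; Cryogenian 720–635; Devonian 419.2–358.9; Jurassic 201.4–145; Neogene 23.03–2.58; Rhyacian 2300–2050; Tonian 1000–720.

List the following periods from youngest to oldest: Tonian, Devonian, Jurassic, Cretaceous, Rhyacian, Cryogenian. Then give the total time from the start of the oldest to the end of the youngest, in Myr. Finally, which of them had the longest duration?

Cretaceous, Jurassic, Devonian, Cryogenian, Tonian, Rhyacian; total span 2234 Myr; longest is Tonian

Start ages (Ma): Rhyacian 2300, Tonian 1000, Cryogenian 720, Devonian 419.2, Jurassic 201.4, Cretaceous 145.
Ordered youngest to oldest: Cretaceous, Jurassic, Devonian, Cryogenian, Tonian, Rhyacian.
Span = 2300 − 66 = 2234 Myr.
Durations: Tonian 280, Rhyacian 250, Jurassic 56.4, Cryogenian 85, Devonian 60.3, Cretaceous 79 → longest is Tonian (280 Myr).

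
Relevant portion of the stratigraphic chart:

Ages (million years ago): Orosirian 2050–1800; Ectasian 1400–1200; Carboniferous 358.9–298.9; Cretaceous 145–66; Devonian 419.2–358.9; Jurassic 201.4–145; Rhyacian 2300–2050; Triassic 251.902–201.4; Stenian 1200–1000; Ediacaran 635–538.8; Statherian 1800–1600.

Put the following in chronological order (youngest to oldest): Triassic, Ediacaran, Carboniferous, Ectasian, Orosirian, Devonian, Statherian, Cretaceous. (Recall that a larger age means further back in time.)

The oldest of these is Orosirian (starts 2050 Ma) and the youngest is Cretaceous (ends 66 Ma).
In between, by decreasing start age: Statherian (1800), Ectasian (1400), Ediacaran (635), Devonian (419.2), Carboniferous (358.9), Triassic (251.902).
Listing youngest first means reversing that sequence.

Cretaceous, Triassic, Carboniferous, Devonian, Ediacaran, Ectasian, Statherian, Orosirian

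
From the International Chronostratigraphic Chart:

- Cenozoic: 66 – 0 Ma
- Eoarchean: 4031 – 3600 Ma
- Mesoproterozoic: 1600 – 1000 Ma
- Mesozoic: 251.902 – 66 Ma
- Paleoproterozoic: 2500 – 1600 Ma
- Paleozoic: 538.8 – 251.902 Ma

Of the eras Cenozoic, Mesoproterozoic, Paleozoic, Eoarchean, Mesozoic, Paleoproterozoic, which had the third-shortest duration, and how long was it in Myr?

Paleozoic, 286.898 million years

Start − end for each: Cenozoic 66 − 0 = 66; Mesoproterozoic 1600 − 1000 = 600; Paleozoic 538.8 − 251.902 = 286.898; Eoarchean 4031 − 3600 = 431; Mesozoic 251.902 − 66 = 185.902; Paleoproterozoic 2500 − 1600 = 900.
Ranking these from shortest: Cenozoic < Mesozoic < Paleozoic < Eoarchean < Mesoproterozoic < Paleoproterozoic.
Position 3 in that ranking is Paleozoic, which lasted 286.898 Myr.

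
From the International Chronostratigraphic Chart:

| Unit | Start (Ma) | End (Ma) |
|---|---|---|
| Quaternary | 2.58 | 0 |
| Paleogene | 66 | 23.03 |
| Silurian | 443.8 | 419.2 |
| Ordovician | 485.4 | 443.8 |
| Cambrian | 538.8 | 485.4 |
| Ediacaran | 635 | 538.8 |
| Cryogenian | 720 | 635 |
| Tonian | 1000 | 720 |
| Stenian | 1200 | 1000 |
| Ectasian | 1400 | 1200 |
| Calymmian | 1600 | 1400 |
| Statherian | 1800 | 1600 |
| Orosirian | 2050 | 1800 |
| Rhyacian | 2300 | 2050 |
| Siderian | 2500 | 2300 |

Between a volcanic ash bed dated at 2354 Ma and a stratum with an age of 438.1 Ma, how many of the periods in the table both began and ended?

2354 Ma sits inside the Siderian (2500–2300) and 438.1 Ma inside the Silurian (443.8–419.2); neither of those is wholly between the two dates.
The listed periods lying completely between them are Rhyacian, Orosirian, Statherian, Calymmian, Ectasian, Stenian, Tonian, Cryogenian, Ediacaran, Cambrian, Ordovician — 11 in all.

11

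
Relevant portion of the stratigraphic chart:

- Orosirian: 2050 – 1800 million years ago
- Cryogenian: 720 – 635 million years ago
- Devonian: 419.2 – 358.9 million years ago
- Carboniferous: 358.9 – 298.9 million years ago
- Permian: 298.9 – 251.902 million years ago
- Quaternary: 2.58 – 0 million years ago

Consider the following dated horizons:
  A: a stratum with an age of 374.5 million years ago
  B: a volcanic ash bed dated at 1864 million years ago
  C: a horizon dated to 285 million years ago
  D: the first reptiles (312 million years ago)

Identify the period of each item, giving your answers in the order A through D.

A — Devonian; B — Orosirian; C — Permian; D — Carboniferous

Match each age against the start–end ranges in the excerpt: A = 374.5 Ma → Devonian (419.2–358.9); B = 1864 Ma → Orosirian (2050–1800); C = 285 Ma → Permian (298.9–251.902); D = 312 Ma → Carboniferous (358.9–298.9).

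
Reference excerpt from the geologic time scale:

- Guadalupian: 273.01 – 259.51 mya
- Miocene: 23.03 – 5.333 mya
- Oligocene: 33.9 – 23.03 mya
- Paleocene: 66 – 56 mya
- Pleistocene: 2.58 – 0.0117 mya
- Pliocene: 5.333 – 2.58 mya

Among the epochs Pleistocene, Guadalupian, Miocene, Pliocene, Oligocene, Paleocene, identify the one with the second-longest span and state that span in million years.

Durations: Pleistocene 2.5683; Guadalupian 13.5; Miocene 17.697; Pliocene 2.753; Oligocene 10.87; Paleocene 10 Myr.
Sorted longest-first: Miocene (17.697), Guadalupian (13.5), Oligocene (10.87), Paleocene (10), Pliocene (2.753), Pleistocene (2.5683).
The second longest is Guadalupian at 13.5 Myr.

Guadalupian, 13.5 million years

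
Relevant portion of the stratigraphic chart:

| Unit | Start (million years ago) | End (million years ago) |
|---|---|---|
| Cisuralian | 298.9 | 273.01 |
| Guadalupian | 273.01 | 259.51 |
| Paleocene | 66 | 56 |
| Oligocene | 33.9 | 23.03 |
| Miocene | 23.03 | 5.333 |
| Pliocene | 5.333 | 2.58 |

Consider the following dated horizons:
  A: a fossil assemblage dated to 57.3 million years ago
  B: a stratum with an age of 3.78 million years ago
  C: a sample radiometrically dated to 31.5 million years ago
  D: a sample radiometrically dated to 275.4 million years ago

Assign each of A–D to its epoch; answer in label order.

A: 57.3 Ma lies in 66–56 Ma, so Paleocene.
B: 3.78 Ma lies in 5.333–2.58 Ma, so Pliocene.
C: 31.5 Ma lies in 33.9–23.03 Ma, so Oligocene.
D: 275.4 Ma lies in 298.9–273.01 Ma, so Cisuralian.

A — Paleocene; B — Pliocene; C — Oligocene; D — Cisuralian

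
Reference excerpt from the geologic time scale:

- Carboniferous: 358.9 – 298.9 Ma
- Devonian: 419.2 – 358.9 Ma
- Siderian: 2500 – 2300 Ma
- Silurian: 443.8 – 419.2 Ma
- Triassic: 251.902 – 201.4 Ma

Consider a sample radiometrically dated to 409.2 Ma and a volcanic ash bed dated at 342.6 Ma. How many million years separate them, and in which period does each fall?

66.6 million years apart; the first in the Devonian, the second in the Carboniferous

Elapsed time: 409.2 − 342.6 = 66.6 Myr.
409.2 Ma lies within 419.2–358.9 Ma: Devonian.
342.6 Ma lies within 358.9–298.9 Ma: Carboniferous.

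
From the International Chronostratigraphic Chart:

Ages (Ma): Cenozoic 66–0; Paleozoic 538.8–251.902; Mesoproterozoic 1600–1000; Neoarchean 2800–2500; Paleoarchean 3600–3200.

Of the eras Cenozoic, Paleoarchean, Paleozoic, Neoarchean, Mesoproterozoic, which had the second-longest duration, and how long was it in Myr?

Paleoarchean, 400 million years

Start − end for each: Cenozoic 66 − 0 = 66; Paleoarchean 3600 − 3200 = 400; Paleozoic 538.8 − 251.902 = 286.898; Neoarchean 2800 − 2500 = 300; Mesoproterozoic 1600 − 1000 = 600.
Ranking these from longest: Mesoproterozoic > Paleoarchean > Neoarchean > Paleozoic > Cenozoic.
Position 2 in that ranking is Paleoarchean, which lasted 400 Myr.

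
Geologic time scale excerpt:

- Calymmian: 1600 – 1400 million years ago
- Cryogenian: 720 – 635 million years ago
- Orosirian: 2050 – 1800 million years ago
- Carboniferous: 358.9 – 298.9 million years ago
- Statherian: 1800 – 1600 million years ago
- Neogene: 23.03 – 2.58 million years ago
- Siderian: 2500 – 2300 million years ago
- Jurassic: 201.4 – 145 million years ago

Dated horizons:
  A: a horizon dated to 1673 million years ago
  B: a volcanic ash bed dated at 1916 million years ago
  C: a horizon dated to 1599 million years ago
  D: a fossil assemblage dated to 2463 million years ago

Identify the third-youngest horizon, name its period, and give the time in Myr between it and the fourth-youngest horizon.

B, in the Orosirian; 547 million years to D

Smaller Ma means younger, so youngest first: C 1599 < A 1673 < B 1916 < D 2463.
Counting 3 along gives B (1916 Ma); the excerpt puts that inside the Orosirian, 2050–1800 Ma.
Next in line is D (2463 Ma), and 2463 − 1916 = 547 Myr.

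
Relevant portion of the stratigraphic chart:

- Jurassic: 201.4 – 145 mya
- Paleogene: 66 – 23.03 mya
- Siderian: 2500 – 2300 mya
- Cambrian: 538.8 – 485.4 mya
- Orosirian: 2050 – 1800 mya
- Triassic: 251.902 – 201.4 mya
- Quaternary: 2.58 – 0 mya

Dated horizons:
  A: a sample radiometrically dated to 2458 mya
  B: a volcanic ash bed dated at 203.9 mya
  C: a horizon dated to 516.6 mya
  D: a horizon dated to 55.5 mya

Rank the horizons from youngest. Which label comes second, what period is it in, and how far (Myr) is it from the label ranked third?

Smaller Ma means younger, so youngest first: D 55.5 < B 203.9 < C 516.6 < A 2458.
Counting 2 along gives B (203.9 Ma); the excerpt puts that inside the Triassic, 251.902–201.4 Ma.
Next in line is C (516.6 Ma), and 516.6 − 203.9 = 312.7 Myr.

B, in the Triassic; 312.7 million years to C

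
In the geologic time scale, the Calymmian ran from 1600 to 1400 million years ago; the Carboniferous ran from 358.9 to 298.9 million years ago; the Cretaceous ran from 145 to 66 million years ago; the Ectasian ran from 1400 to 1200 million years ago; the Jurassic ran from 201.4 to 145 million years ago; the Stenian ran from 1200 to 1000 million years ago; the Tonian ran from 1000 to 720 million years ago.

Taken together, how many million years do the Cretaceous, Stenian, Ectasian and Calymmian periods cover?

679 million years

Duration is start − end for each: (145 − 66) + (1200 − 1000) + (1400 − 1200) + (1600 − 1400).
That is 79 + 200 + 200 + 200, which totals 679 million years.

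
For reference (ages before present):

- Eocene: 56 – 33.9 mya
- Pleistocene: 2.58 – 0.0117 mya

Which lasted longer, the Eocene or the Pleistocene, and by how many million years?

Eocene, by 19.5317 million years

Eocene: 56 − 33.9 = 22.1 Myr.
Pleistocene: 2.58 − 0.0117 = 2.5683 Myr.
Difference: 22.1 − 2.5683 = 19.5317 Myr, so the Eocene was longer.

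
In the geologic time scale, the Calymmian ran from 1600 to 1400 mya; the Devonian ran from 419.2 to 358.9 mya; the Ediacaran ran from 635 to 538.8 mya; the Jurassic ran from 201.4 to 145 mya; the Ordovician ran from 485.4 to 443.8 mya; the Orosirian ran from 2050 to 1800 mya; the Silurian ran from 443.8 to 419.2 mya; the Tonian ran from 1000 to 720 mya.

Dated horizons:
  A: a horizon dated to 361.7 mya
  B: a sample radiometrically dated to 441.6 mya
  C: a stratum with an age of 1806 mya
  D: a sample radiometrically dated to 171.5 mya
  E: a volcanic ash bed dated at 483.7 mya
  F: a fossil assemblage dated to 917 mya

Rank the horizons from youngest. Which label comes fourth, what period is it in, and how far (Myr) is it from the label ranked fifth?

E, in the Ordovician; 433.3 million years to F

Smaller Ma means younger, so youngest first: D 171.5 < A 361.7 < B 441.6 < E 483.7 < F 917 < C 1806.
Counting 4 along gives E (483.7 Ma); the excerpt puts that inside the Ordovician, 485.4–443.8 Ma.
Next in line is F (917 Ma), and 917 − 483.7 = 433.3 Myr.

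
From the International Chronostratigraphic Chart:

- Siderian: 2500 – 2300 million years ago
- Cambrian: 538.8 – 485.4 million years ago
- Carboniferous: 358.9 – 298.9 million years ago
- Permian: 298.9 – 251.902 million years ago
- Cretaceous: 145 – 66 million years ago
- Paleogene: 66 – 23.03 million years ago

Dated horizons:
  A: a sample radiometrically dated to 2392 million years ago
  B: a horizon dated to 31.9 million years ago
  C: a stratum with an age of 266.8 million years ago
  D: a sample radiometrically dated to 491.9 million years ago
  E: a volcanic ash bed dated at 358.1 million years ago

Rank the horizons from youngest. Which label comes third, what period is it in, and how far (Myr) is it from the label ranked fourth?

E, in the Carboniferous; 133.8 million years to D

Sorted youngest-first by Ma: B (31.9), C (266.8), E (358.1), D (491.9), A (2392).
The third youngest is E at 358.1 Ma, which lies in 358.9–298.9 Ma: the Carboniferous.
The fourth youngest is D at 491.9 Ma; separation = |358.1 − 491.9| = 133.8 Myr.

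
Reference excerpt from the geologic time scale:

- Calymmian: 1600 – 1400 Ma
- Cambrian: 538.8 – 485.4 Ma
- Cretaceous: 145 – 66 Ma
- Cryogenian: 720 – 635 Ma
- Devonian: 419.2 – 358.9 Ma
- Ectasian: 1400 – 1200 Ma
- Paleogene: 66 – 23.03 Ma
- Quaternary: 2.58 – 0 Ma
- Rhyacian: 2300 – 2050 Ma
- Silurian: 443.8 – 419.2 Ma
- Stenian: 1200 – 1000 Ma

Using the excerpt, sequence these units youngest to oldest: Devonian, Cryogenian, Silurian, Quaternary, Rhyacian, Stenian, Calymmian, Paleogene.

Read off each span (Ma): Devonian 419.2–358.9; Cryogenian 720–635; Silurian 443.8–419.2; Quaternary 2.58–0; Rhyacian 2300–2050; Stenian 1200–1000; Calymmian 1600–1400; Paleogene 66–23.03.
Larger Ma is older, so oldest→youngest is Rhyacian, Calymmian, Stenian, Cryogenian, Silurian, Devonian, Paleogene, Quaternary; reverse it for youngest→oldest.

Quaternary, Paleogene, Devonian, Silurian, Cryogenian, Stenian, Calymmian, Rhyacian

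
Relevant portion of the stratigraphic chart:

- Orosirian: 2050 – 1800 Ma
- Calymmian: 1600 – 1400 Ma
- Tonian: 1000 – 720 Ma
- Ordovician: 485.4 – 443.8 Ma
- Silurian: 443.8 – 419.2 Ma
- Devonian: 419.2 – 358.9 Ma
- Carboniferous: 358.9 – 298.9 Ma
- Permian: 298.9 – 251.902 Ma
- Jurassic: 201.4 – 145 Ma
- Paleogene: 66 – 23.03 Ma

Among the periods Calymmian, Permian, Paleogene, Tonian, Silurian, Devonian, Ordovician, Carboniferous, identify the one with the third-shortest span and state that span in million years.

Start − end for each: Calymmian 1600 − 1400 = 200; Permian 298.9 − 251.902 = 46.998; Paleogene 66 − 23.03 = 42.97; Tonian 1000 − 720 = 280; Silurian 443.8 − 419.2 = 24.6; Devonian 419.2 − 358.9 = 60.3; Ordovician 485.4 − 443.8 = 41.6; Carboniferous 358.9 − 298.9 = 60.
Ranking these from shortest: Silurian < Ordovician < Paleogene < Permian < Carboniferous < Devonian < Calymmian < Tonian.
Position 3 in that ranking is Paleogene, which lasted 42.97 Myr.

Paleogene, 42.97 million years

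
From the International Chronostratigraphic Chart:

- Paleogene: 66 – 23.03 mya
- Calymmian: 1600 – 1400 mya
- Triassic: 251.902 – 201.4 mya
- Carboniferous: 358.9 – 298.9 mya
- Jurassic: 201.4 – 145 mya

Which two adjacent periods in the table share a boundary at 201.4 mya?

Triassic and Jurassic

The Triassic ends at 201.4 mya and the Jurassic begins at 201.4 mya, so they share that boundary.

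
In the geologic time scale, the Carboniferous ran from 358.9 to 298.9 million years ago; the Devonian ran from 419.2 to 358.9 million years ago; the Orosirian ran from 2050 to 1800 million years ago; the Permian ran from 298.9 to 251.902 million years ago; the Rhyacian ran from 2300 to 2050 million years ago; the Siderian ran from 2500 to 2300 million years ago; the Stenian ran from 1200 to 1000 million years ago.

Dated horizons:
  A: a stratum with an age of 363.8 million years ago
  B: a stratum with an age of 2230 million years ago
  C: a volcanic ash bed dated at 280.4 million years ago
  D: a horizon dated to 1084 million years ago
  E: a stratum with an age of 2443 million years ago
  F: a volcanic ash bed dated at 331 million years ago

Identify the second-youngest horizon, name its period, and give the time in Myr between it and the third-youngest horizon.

F, in the Carboniferous; 32.8 million years to A

Smaller Ma means younger, so youngest first: C 280.4 < F 331 < A 363.8 < D 1084 < B 2230 < E 2443.
Counting 2 along gives F (331 Ma); the excerpt puts that inside the Carboniferous, 358.9–298.9 Ma.
Next in line is A (363.8 Ma), and 363.8 − 331 = 32.8 Myr.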